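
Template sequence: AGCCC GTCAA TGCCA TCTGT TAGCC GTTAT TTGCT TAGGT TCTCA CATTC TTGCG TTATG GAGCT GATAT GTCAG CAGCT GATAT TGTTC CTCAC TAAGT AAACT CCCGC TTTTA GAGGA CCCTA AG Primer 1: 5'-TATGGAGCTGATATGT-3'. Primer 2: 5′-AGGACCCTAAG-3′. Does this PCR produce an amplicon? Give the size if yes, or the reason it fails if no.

No product — both primers anneal to the same strand and extend in the same direction.

Primer 1 (TATGGAGCTGATATGT) matches the top strand at positions 57–72 (3' end points downstream).
Primer 2 (AGGACCCTAAG) also matches the top strand directly, at positions 117–127 — its reverse complement CTTAGGGTCCT is not present.
Both primers anneal to the bottom strand with 3' ends pointing the same way, so neither can prime synthesis back toward the other.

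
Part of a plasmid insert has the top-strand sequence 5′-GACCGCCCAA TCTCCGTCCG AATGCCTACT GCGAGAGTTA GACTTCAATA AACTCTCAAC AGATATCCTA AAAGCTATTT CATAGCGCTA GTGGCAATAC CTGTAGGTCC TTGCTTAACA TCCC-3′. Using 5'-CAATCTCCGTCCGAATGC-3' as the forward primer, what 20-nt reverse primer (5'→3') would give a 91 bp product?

The forward primer binds at positions 8–25, so a 91 bp product ends at position 8 + 91 − 1 = 98.
The reverse primer anneals to the top strand over positions 79–98, i.e. to TTCATAGCGCTAGTGGCAAT.
Its sequence written 5'→3' is the reverse complement: ATTGCCACTAGCGCTATGAA.

5'-ATTGCCACTAGCGCTATGAA-3'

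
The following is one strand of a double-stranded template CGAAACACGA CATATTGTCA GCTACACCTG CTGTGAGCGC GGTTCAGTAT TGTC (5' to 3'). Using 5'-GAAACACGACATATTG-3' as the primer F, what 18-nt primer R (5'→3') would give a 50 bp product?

5'-AATACTGAACCGCGCTCA-3'

The forward primer binds at positions 2–17, so a 50 bp product ends at position 2 + 50 − 1 = 51.
The reverse primer anneals to the top strand over positions 34–51, i.e. to TGAGCGCGGTTCAGTATT.
Its sequence written 5'→3' is the reverse complement: AATACTGAACCGCGCTCA.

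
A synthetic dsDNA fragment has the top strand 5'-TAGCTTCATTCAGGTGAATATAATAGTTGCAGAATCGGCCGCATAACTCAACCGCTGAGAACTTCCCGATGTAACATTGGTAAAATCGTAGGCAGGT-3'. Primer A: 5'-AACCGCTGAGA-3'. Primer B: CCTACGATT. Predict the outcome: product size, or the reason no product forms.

Primer A (AACCGCTGAGA) matches the top strand at positions 50–60; it acts as a forward primer.
Primer B's reverse complement is AATCGTAGG, matching the top strand at positions 84–92; it acts as a reverse primer.
The 3' ends face each other across positions 50–92, giving a 43 bp product.

Yes — a 43 bp product.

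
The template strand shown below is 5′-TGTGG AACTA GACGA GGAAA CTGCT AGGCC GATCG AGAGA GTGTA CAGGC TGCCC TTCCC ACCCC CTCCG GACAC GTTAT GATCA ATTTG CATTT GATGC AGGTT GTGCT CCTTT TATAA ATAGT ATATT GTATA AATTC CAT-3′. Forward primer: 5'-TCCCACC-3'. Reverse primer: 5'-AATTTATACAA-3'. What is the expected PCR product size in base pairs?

83 bp

Forward primer TCCCACC is found on the top strand at positions 57–63.
Reverse complement of the reverse primer: TTGTATAAATT. This occurs on the top strand at positions 129–139.
Amplicon spans positions 57–139: 83 bp.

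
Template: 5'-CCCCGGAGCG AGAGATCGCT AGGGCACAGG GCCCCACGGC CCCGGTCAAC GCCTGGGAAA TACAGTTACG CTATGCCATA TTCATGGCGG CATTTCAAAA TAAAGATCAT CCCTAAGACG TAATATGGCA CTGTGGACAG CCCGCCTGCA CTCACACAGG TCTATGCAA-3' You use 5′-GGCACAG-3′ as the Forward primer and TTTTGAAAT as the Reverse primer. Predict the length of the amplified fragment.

78 bp

The forward primer matches the template at positions 23–29.
Taking the reverse complement of TTTTGAAAT gives ATTTCAAAA, found at positions 92–100 on the template; the primer anneals here to the top strand with its 3' end pointing upstream.
The product runs from position 23 to position 100, so its length is 100 − 23 + 1 = 78 bp.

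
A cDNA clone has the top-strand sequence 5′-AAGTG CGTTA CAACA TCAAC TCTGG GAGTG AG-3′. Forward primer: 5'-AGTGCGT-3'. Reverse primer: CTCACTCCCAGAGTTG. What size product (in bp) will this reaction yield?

31 bp

Forward primer AGTGCGT is found on the top strand at positions 2–8.
The reverse primer's reverse complement is CAACTCTGGGAGTGAG, which matches the template at positions 17–32.
Amplicon spans positions 2–32: 31 bp.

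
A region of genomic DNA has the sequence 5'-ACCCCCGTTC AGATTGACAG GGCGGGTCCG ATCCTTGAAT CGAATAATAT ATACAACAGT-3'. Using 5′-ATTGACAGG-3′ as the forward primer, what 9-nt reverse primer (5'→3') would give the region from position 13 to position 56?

5'-TTGTATATA-3'

The product's 3' end on the top strand is position 56.
The reverse primer anneals to the top strand over positions 48–56, i.e. to TATATACAA.
Its sequence written 5'→3' is the reverse complement: TTGTATATA.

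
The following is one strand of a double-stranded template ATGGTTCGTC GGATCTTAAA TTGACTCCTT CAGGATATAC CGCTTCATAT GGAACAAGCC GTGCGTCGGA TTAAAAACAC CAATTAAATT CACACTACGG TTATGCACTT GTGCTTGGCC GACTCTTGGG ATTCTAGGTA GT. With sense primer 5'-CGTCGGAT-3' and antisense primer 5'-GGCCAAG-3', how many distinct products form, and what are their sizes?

Two products: 114 bp, 57 bp

The forward primer CGTCGGAT matches the top strand at positions 7–14, 64–71.
The reverse primer's reverse complement is CTTGGCC, matching at positions 114–120.
Each forward site pairs with the reverse site to give a product ending at position 120: sizes 114, 57 bp.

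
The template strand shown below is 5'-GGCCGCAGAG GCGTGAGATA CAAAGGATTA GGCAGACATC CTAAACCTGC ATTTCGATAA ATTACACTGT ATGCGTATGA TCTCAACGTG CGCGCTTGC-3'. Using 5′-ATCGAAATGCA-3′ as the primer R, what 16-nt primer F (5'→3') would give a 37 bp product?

The reverse primer's reverse complement TGCATTTCGAT matches the template at positions 48–58, so the product ends at position 58.
A 37 bp product then starts at position 58 − 37 + 1 = 22.
The forward primer is identical to the top strand there: AAAGGATTAGGCAGAC.

5'-AAAGGATTAGGCAGAC-3'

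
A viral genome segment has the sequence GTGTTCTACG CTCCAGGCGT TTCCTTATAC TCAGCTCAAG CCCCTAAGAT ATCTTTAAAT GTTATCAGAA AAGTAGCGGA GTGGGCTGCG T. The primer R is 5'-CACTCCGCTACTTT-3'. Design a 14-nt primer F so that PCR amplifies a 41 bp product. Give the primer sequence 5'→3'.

5'-CCTAAGATATCTTT-3'

The reverse primer's reverse complement AAAGTAGCGGAGTG matches the template at positions 70–83, so the product ends at position 83.
A 41 bp product then starts at position 83 − 41 + 1 = 43.
The forward primer is identical to the top strand there: CCTAAGATATCTTT.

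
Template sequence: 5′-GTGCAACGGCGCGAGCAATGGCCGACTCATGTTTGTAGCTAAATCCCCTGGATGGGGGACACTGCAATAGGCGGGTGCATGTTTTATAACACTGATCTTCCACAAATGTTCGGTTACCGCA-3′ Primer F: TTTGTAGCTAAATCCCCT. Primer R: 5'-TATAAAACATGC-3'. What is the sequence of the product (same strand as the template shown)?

The forward primer matches the template at positions 32–49.
Taking the reverse complement of TATAAAACATGC gives GCATGTTTTATA, found at positions 77–88 on the template; the primer anneals here to the top strand with its 3' end pointing upstream.
The product is the template from position 32 through 88 (57 bp).

5'-TTTGTAGCTAAATCCCCTGGATGGGGGACACTGCAATAGGCGGGTGCATGTTTTATA-3'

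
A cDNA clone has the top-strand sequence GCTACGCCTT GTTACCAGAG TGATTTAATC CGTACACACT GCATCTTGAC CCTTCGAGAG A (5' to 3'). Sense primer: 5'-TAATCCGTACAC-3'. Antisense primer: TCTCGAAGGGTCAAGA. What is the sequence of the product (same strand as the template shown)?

5'-TAATCCGTACACACTGCATCTTGACCCTTCGAGA-3'

The forward primer matches the template at positions 26–37.
The reverse primer's reverse complement is TCTTGACCCTTCGAGA, which matches the template at positions 44–59.
The product is the template from position 26 through 59 (34 bp).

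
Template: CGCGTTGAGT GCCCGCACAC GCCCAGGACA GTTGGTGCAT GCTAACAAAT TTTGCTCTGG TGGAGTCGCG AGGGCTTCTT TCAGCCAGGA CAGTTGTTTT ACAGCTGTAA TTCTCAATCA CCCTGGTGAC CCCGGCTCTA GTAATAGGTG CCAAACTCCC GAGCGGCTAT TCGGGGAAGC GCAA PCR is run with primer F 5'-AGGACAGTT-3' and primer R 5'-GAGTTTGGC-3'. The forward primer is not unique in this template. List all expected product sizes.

The forward primer AGGACAGTT matches the top strand at positions 25–33, 87–95.
The reverse primer's reverse complement is GCCAAACTC, matching at positions 150–158.
Each forward site pairs with the reverse site to give a product ending at position 158: sizes 134, 72 bp.

134 bp, 72 bp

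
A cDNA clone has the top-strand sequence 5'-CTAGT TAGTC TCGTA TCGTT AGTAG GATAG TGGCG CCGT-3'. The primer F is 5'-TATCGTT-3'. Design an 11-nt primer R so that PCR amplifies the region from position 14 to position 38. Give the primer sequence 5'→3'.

5'-CGGCGCCACTA-3'

The product's 3' end on the top strand is position 38.
The reverse primer anneals to the top strand over positions 28–38, i.e. to TAGTGGCGCCG.
Its sequence written 5'→3' is the reverse complement: CGGCGCCACTA.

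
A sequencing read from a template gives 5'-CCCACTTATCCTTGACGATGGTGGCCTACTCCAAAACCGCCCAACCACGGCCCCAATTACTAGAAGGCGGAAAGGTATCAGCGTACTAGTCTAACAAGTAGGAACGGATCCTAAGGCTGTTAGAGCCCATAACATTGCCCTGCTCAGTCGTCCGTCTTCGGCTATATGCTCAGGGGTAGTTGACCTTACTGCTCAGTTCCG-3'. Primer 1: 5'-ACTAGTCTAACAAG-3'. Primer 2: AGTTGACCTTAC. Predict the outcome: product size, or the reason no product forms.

Primer 1 (ACTAGTCTAACAAG) matches the top strand at positions 85–98 (3' end points downstream).
Primer 2 (AGTTGACCTTAC) also matches the top strand directly, at positions 178–189 — its reverse complement GTAAGGTCAACT is not present.
Both primers anneal to the bottom strand with 3' ends pointing the same way, so neither can prime synthesis back toward the other.

No product — both primers anneal to the same strand and extend in the same direction.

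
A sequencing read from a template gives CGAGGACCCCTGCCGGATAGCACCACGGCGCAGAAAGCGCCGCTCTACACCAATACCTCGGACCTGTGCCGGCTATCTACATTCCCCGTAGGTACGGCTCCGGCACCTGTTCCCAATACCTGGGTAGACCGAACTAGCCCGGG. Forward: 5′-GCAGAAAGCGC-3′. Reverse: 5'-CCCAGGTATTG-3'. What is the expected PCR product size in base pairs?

The forward primer matches the template at positions 30–40.
The reverse primer's reverse complement is CAATACCTGGG, which matches the template at positions 114–124.
Product length = (reverse-primer end) − (forward-primer start) + 1 = 124 − 30 + 1 = 95 bp.

95 bp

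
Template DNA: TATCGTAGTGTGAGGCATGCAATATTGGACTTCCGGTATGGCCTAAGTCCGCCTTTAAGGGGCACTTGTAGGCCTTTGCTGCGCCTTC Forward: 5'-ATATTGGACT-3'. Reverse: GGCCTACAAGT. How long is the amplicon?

53 bp

Scanning the template, ATATTGGACT occurs at positions 22–31; this primer anneals to the bottom strand there with its 3' end pointing downstream.
Taking the reverse complement of GGCCTACAAGT gives ACTTGTAGGCC, found at positions 64–74 on the template; the primer anneals here to the top strand with its 3' end pointing upstream.
Amplicon spans positions 22–74: 53 bp.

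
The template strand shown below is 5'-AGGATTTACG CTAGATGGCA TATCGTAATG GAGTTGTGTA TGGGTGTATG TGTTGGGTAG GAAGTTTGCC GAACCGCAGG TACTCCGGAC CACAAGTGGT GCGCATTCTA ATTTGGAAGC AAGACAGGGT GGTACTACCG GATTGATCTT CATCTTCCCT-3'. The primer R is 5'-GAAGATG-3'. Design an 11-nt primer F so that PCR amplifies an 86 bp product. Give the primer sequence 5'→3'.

5'-AACCGCAGGTA-3'

The reverse primer's reverse complement CATCTTC matches the template at positions 151–157, so the product ends at position 157.
An 86 bp product then starts at position 157 − 86 + 1 = 72.
The forward primer is identical to the top strand there: AACCGCAGGTA.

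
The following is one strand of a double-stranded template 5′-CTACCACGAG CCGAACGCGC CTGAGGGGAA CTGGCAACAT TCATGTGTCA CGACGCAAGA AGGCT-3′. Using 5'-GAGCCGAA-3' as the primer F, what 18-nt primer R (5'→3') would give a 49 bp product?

5'-GCGTCGTGACACATGAAT-3'

The forward primer binds at positions 8–15, so a 49 bp product ends at position 8 + 49 − 1 = 56.
The reverse primer anneals to the top strand over positions 39–56, i.e. to ATTCATGTGTCACGACGC.
Its sequence written 5'→3' is the reverse complement: GCGTCGTGACACATGAAT.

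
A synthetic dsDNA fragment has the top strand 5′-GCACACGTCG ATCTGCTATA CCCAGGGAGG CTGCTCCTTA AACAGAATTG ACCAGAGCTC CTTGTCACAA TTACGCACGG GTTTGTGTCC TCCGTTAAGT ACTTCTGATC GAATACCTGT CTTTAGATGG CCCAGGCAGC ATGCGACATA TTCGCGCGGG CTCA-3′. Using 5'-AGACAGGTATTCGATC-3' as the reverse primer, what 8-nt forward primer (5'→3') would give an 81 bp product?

The reverse primer's reverse complement GATCGAATACCTGTCT matches the template at positions 107–122, so the product ends at position 122.
An 81 bp product then starts at position 122 − 81 + 1 = 42.
The forward primer is identical to the top strand there: ACAGAATT.

5'-ACAGAATT-3'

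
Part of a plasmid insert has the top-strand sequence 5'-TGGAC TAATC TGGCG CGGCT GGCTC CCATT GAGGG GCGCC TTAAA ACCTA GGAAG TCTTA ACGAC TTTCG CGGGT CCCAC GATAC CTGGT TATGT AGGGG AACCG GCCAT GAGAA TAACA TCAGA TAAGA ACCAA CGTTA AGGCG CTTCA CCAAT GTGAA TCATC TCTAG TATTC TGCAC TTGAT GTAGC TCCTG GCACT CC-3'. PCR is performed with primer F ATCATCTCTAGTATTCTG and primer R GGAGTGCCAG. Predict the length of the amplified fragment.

43 bp

The forward primer matches the template at positions 160–177.
Taking the reverse complement of GGAGTGCCAG gives CTGGCACTCC, found at positions 193–202 on the template; the primer anneals here to the top strand with its 3' end pointing upstream.
The product runs from position 160 to position 202, so its length is 202 − 160 + 1 = 43 bp.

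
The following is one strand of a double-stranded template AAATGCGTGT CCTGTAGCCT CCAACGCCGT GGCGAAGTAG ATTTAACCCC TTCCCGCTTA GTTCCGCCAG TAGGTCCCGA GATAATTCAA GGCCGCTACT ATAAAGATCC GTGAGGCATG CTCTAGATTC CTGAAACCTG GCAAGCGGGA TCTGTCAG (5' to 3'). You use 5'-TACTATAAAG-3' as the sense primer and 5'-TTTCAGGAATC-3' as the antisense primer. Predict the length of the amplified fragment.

Scanning the template, TACTATAAAG occurs at positions 97–106; this primer anneals to the bottom strand there with its 3' end pointing downstream.
Taking the reverse complement of TTTCAGGAATC gives GATTCCTGAAA, found at positions 126–136 on the template; the primer anneals here to the top strand with its 3' end pointing upstream.
The product runs from position 97 to position 136, so its length is 136 − 97 + 1 = 40 bp.

40 bp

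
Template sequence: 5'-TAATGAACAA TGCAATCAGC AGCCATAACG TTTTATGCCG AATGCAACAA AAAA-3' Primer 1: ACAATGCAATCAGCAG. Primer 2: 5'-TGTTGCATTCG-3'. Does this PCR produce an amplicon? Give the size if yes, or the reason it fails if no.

Yes — a 43 bp product.

Primer 1 (ACAATGCAATCAGCAG) matches the top strand at positions 7–22; it acts as a forward primer.
Primer 2's reverse complement is CGAATGCAACA, matching the top strand at positions 39–49; it acts as a reverse primer.
The 3' ends face each other across positions 7–49, giving a 43 bp product.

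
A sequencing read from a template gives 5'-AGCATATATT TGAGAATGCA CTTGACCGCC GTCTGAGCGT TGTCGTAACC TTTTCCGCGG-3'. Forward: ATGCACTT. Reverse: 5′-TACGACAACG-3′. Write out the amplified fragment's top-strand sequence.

The forward primer matches the template at positions 16–23.
Reverse complement of the reverse primer: CGTTGTCGTA. This occurs on the top strand at positions 38–47.
The product is the template from position 16 through 47 (32 bp).

5'-ATGCACTTGACCGCCGTCTGAGCGTTGTCGTA-3'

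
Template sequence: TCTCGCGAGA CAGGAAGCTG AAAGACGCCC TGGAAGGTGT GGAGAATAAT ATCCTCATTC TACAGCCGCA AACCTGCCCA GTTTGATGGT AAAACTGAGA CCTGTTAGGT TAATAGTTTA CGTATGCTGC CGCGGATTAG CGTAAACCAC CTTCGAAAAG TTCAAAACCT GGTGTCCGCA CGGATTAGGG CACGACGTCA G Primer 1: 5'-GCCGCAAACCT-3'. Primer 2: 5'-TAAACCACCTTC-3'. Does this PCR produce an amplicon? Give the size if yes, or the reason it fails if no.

No product — both primers anneal to the same strand and extend in the same direction.

Primer 1 (GCCGCAAACCT) matches the top strand at positions 65–75 (3' end points downstream).
Primer 2 (TAAACCACCTTC) also matches the top strand directly, at positions 143–154 — its reverse complement GAAGGTGGTTTA is not present.
Both primers anneal to the bottom strand with 3' ends pointing the same way, so neither can prime synthesis back toward the other.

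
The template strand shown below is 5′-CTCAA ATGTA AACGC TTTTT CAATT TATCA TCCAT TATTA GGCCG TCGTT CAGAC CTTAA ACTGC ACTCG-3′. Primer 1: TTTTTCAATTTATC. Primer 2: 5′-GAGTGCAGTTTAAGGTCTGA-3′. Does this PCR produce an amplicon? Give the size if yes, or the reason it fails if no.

Yes — a 54 bp product.

Primer 1 (TTTTTCAATTTATC) matches the top strand at positions 16–29; it acts as a forward primer.
Primer 2's reverse complement is TCAGACCTTAAACTGCACTC, matching the top strand at positions 50–69; it acts as a reverse primer.
The 3' ends face each other across positions 16–69, giving a 54 bp product.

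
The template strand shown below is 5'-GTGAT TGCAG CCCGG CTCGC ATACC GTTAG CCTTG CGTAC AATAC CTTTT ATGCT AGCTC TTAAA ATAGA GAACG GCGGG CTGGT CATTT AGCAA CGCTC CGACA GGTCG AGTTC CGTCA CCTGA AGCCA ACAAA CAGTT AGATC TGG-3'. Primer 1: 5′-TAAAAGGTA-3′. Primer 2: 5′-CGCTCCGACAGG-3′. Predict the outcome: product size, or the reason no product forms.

Primer 1 (TAAAAGGTA) has reverse complement TACCTTTTA, which matches the top strand at positions 43–51; primer 1 anneals to the top strand there with its 3' end pointing upstream toward position 43.
Primer 2 (CGCTCCGACAGG) matches the top strand directly at positions 96–107; it anneals to the bottom strand with its 3' end pointing downstream toward position 107.
The 3' ends diverge (primer 1 extends toward position 1, primer 2 toward position 148), so the primers never converge on a shared product.

No product — the primers' 3' ends point away from each other.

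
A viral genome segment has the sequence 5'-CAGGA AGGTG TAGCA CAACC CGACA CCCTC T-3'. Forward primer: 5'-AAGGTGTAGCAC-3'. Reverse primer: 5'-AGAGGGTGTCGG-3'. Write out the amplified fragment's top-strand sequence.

5'-AAGGTGTAGCACAACCCGACACCCTCT-3'

Scanning the template, AAGGTGTAGCAC occurs at positions 5–16; this primer anneals to the bottom strand there with its 3' end pointing downstream.
The reverse primer's reverse complement is CCGACACCCTCT, which matches the template at positions 20–31.
The product is the template from position 5 through 31 (27 bp).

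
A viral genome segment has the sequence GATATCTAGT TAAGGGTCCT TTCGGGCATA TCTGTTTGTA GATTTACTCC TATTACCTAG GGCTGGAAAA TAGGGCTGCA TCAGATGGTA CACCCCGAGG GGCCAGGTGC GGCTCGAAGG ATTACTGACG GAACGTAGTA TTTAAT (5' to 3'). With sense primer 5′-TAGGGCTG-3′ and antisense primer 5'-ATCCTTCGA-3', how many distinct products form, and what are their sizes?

Two products: 65 bp, 52 bp

The forward primer TAGGGCTG matches the top strand at positions 58–65, 71–78.
The reverse primer's reverse complement is TCGAAGGAT, matching at positions 114–122.
Each forward site pairs with the reverse site to give a product ending at position 122: sizes 65, 52 bp.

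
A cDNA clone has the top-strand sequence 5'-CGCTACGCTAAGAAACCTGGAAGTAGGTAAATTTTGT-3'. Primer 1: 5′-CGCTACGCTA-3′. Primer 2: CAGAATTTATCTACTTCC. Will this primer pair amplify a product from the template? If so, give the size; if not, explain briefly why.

No product — primer 2 has no binding site in the template.

Primer 2 (CAGAATTTATCTACTTCC) does not match the top strand, and its reverse complement GGAAGTAGATAAATTCTG does not match either.
With no annealing site for primer 2, no amplification occurs.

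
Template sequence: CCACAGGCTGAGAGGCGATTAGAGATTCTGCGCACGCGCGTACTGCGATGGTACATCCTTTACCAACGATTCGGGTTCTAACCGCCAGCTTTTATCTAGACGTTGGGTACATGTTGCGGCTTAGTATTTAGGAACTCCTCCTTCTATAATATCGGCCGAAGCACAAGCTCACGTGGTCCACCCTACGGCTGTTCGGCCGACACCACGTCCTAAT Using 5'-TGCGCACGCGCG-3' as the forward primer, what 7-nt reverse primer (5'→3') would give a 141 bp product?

5'-AGCTTGT-3'

The forward primer binds at positions 29–40, so a 141 bp product ends at position 29 + 141 − 1 = 169.
The reverse primer anneals to the top strand over positions 163–169, i.e. to ACAAGCT.
Its sequence written 5'→3' is the reverse complement: AGCTTGT.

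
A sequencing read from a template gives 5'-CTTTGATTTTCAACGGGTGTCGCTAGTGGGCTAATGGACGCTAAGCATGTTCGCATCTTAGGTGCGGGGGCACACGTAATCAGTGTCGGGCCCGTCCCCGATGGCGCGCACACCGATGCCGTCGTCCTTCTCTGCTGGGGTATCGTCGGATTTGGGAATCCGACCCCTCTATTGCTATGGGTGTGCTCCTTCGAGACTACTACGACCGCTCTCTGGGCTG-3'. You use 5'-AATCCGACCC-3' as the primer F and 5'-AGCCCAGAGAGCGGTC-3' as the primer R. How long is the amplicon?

Scanning the template, AATCCGACCC occurs at positions 157–166; this primer anneals to the bottom strand there with its 3' end pointing downstream.
Reverse complement of the reverse primer: GACCGCTCTCTGGGCT. This occurs on the top strand at positions 204–219.
Product length = (reverse-primer end) − (forward-primer start) + 1 = 219 − 157 + 1 = 63 bp.

63 bp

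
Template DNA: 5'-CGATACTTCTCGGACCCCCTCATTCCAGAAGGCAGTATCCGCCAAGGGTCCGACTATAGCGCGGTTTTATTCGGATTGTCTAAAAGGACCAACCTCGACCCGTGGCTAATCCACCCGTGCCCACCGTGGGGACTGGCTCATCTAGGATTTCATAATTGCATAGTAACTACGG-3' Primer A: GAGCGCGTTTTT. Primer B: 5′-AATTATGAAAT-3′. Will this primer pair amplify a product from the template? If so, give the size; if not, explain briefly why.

Primer A (GAGCGCGTTTTT) does not match the top strand, and its reverse complement AAAAACGCGCTC does not match either.
With no annealing site for primer A, no amplification occurs.

No product — primer A has no binding site in the template.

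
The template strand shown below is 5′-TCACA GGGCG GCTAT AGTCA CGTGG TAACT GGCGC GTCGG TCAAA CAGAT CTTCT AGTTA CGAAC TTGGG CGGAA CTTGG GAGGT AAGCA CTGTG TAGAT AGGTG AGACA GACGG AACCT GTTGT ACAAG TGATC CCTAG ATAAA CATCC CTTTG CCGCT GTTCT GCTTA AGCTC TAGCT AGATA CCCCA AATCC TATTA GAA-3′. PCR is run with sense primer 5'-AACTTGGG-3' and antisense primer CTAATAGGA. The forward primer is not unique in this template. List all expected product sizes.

The forward primer AACTTGGG matches the top strand at positions 63–70, 74–81.
The reverse primer's reverse complement is TCCTATTAG, matching at positions 193–201.
Each forward site pairs with the reverse site to give a product ending at position 201: sizes 139, 128 bp.

139 bp, 128 bp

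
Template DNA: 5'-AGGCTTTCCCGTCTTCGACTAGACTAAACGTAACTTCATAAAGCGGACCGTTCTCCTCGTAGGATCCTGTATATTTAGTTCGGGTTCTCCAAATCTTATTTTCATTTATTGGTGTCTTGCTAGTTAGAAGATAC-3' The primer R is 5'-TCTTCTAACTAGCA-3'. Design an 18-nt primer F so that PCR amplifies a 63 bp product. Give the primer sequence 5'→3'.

The reverse primer's reverse complement TGCTAGTTAGAAGA matches the template at positions 118–131, so the product ends at position 131.
A 63 bp product then starts at position 131 − 63 + 1 = 69.
The forward primer is identical to the top strand there: GTATATTTAGTTCGGGTT.

5'-GTATATTTAGTTCGGGTT-3'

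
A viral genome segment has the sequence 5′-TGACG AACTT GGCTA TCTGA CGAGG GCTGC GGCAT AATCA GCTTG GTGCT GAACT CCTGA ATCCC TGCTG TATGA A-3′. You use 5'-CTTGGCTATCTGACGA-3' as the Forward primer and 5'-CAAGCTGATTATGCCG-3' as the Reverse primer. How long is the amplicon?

38 bp

Scanning the template, CTTGGCTATCTGACGA occurs at positions 8–23; this primer anneals to the bottom strand there with its 3' end pointing downstream.
Reverse complement of the reverse primer: CGGCATAATCAGCTTG. This occurs on the top strand at positions 30–45.
Amplicon spans positions 8–45: 38 bp.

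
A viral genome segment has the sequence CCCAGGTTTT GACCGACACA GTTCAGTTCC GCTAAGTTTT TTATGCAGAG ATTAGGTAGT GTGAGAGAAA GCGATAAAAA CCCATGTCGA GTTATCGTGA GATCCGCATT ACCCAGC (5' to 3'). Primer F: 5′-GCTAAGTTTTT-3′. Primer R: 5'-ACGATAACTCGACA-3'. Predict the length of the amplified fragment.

68 bp

Scanning the template, GCTAAGTTTTT occurs at positions 31–41; this primer anneals to the bottom strand there with its 3' end pointing downstream.
Reverse complement of the reverse primer: TGTCGAGTTATCGT. This occurs on the top strand at positions 85–98.
Product length = (reverse-primer end) − (forward-primer start) + 1 = 98 − 31 + 1 = 68 bp.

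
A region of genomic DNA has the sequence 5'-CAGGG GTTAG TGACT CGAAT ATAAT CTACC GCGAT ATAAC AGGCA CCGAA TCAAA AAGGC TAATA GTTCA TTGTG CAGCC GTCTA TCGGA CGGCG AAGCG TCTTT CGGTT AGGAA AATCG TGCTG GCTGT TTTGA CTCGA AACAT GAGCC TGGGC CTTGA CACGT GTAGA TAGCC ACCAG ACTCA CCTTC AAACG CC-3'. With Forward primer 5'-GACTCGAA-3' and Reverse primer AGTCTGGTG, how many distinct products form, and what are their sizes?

The forward primer GACTCGAA matches the top strand at positions 12–19, 134–141.
The reverse primer's reverse complement is CACCAGACT, matching at positions 175–183.
Each forward site pairs with the reverse site to give a product ending at position 183: sizes 172, 50 bp.

Two products: 172 bp, 50 bp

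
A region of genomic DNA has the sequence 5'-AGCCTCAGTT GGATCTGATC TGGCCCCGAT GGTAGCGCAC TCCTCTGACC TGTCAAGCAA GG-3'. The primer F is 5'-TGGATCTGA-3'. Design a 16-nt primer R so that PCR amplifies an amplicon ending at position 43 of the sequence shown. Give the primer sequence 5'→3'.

The forward primer binds at positions 10–18; the product's 3' end on the top strand is position 43.
The reverse primer anneals to the top strand over positions 28–43, i.e. to GATGGTAGCGCACTCC.
Its sequence written 5'→3' is the reverse complement: GGAGTGCGCTACCATC.

5'-GGAGTGCGCTACCATC-3'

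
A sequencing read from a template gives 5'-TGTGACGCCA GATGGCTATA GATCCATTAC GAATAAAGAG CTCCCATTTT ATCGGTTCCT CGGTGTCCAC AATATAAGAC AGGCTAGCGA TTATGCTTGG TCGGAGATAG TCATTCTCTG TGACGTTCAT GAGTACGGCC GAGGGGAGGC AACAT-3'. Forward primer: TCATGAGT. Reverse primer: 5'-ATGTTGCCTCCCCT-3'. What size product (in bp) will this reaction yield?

29 bp

The forward primer matches the template at positions 127–134.
Taking the reverse complement of ATGTTGCCTCCCCT gives AGGGGAGGCAACAT, found at positions 142–155 on the template; the primer anneals here to the top strand with its 3' end pointing upstream.
Amplicon spans positions 127–155: 29 bp.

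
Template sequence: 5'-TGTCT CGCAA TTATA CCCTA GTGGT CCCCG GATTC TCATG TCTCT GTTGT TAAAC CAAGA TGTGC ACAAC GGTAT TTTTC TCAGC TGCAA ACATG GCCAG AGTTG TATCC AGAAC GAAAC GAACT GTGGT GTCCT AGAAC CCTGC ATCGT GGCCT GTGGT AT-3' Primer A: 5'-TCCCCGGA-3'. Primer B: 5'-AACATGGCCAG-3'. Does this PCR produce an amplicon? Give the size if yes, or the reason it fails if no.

Primer A (TCCCCGGA) matches the top strand at positions 25–32 (3' end points downstream).
Primer B (AACATGGCCAG) also matches the top strand directly, at positions 90–100 — its reverse complement CTGGCCATGTT is not present.
Both primers anneal to the bottom strand with 3' ends pointing the same way, so neither can prime synthesis back toward the other.

No product — both primers anneal to the same strand and extend in the same direction.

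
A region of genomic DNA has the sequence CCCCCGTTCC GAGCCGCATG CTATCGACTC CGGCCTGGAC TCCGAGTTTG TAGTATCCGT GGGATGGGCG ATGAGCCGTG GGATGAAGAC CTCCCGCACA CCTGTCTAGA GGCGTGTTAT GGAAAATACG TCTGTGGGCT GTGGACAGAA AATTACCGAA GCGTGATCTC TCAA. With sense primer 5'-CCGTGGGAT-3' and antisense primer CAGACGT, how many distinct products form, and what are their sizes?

The forward primer CCGTGGGAT matches the top strand at positions 57–65, 76–84.
The reverse primer's reverse complement is ACGTCTG, matching at positions 128–134.
Each forward site pairs with the reverse site to give a product ending at position 134: sizes 78, 59 bp.

Two products: 78 bp, 59 bp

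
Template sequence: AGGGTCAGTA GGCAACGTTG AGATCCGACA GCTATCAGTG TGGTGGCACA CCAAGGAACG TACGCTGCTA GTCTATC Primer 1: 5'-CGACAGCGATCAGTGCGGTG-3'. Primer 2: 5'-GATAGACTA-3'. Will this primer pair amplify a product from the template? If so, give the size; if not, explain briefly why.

No product — primer 1 has no binding site in the template.

Primer 1 (CGACAGCGATCAGTGCGGTG) does not match the top strand, and its reverse complement CACCGCACTGATCGCTGTCG does not match either.
With no annealing site for primer 1, no amplification occurs.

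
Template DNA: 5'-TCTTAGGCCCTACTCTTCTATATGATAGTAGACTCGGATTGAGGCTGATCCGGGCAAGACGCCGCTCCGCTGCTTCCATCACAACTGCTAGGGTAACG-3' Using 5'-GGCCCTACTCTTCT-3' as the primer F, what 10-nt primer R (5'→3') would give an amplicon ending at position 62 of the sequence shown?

The forward primer binds at positions 6–19; the product's 3' end on the top strand is position 62.
The reverse primer anneals to the top strand over positions 53–62, i.e. to GGCAAGACGC.
Its sequence written 5'→3' is the reverse complement: GCGTCTTGCC.

5'-GCGTCTTGCC-3'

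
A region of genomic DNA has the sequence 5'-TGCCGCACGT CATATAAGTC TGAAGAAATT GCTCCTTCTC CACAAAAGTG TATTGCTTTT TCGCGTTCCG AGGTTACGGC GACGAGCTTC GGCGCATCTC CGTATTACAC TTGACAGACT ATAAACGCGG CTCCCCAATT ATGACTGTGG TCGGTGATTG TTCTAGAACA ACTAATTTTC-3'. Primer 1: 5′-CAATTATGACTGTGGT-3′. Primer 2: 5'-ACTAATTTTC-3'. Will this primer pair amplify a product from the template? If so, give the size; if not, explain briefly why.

Primer 1 (CAATTATGACTGTGGT) matches the top strand at positions 136–151 (3' end points downstream).
Primer 2 (ACTAATTTTC) also matches the top strand directly, at positions 171–180 — its reverse complement GAAAATTAGT is not present.
Both primers anneal to the bottom strand with 3' ends pointing the same way, so neither can prime synthesis back toward the other.

No product — both primers anneal to the same strand and extend in the same direction.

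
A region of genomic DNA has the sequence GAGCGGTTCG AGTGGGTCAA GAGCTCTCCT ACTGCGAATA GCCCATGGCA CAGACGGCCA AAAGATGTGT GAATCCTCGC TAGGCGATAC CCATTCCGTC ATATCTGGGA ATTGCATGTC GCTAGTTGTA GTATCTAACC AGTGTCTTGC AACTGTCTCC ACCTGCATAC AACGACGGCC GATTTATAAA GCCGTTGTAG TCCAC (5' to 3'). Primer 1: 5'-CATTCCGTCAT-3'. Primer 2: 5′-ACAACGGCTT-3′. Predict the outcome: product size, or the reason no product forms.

Primer 1 (CATTCCGTCAT) matches the top strand at positions 92–102; it acts as a forward primer.
Primer 2's reverse complement is AAGCCGTTGT, matching the top strand at positions 189–198; it acts as a reverse primer.
The 3' ends face each other across positions 92–198, giving a 107 bp product.

Yes — a 107 bp product.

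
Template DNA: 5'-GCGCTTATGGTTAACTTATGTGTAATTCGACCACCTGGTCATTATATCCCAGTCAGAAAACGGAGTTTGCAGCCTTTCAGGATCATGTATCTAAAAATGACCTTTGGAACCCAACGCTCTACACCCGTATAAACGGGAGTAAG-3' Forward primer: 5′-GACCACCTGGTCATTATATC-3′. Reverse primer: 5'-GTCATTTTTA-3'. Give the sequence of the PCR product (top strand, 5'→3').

5'-GACCACCTGGTCATTATATCCCAGTCAGAAAACGGAGTTTGCAGCCTTTCAGGATCATGTATCTAAAAATGAC-3'

Scanning the template, GACCACCTGGTCATTATATC occurs at positions 29–48; this primer anneals to the bottom strand there with its 3' end pointing downstream.
Reverse complement of the reverse primer: TAAAAATGAC. This occurs on the top strand at positions 92–101.
The product is the template from position 29 through 101 (73 bp).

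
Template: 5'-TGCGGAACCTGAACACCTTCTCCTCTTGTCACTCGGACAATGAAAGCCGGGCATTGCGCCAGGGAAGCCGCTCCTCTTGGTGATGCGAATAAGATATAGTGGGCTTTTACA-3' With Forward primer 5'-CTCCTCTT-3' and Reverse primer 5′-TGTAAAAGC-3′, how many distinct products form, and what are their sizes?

Two products: 92 bp, 41 bp

The forward primer CTCCTCTT matches the top strand at positions 20–27, 71–78.
The reverse primer's reverse complement is GCTTTTACA, matching at positions 103–111.
Each forward site pairs with the reverse site to give a product ending at position 111: sizes 92, 41 bp.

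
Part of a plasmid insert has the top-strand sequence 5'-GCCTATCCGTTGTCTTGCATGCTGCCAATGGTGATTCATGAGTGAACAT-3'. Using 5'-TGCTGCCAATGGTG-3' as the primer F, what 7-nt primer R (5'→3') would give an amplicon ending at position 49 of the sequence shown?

5'-ATGTTCA-3'

The forward primer binds at positions 20–33; the product's 3' end on the top strand is position 49.
The reverse primer anneals to the top strand over positions 43–49, i.e. to TGAACAT.
Its sequence written 5'→3' is the reverse complement: ATGTTCA.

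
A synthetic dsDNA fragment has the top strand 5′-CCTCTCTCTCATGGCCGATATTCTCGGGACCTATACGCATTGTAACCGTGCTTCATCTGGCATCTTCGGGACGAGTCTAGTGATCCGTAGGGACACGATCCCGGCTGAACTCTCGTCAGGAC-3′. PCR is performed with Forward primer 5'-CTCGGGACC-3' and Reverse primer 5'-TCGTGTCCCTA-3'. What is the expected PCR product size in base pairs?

Scanning the template, CTCGGGACC occurs at positions 23–31; this primer anneals to the bottom strand there with its 3' end pointing downstream.
The reverse primer's reverse complement is TAGGGACACGA, which matches the template at positions 88–98.
The product runs from position 23 to position 98, so its length is 98 − 23 + 1 = 76 bp.

76 bp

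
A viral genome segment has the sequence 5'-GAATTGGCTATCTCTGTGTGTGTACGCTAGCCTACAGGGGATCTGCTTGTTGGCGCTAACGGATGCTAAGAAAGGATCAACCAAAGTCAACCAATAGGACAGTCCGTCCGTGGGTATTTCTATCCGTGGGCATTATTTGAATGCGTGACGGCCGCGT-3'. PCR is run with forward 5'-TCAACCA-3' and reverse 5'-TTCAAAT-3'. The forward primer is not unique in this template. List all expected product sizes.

65 bp, 55 bp

The forward primer TCAACCA matches the top strand at positions 77–83, 87–93.
The reverse primer's reverse complement is ATTTGAA, matching at positions 135–141.
Each forward site pairs with the reverse site to give a product ending at position 141: sizes 65, 55 bp.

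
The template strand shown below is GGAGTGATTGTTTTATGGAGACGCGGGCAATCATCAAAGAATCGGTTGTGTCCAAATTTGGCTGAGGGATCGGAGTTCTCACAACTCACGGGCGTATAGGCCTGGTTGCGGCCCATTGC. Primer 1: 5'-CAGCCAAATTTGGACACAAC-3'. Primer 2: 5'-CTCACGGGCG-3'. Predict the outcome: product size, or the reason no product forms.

No product — the primers' 3' ends point away from each other.

Primer 1 (CAGCCAAATTTGGACACAAC) has reverse complement GTTGTGTCCAAATTTGGCTG, which matches the top strand at positions 45–64; primer 1 anneals to the top strand there with its 3' end pointing upstream toward position 45.
Primer 2 (CTCACGGGCG) matches the top strand directly at positions 85–94; it anneals to the bottom strand with its 3' end pointing downstream toward position 94.
The 3' ends diverge (primer 1 extends toward position 1, primer 2 toward position 119), so the primers never converge on a shared product.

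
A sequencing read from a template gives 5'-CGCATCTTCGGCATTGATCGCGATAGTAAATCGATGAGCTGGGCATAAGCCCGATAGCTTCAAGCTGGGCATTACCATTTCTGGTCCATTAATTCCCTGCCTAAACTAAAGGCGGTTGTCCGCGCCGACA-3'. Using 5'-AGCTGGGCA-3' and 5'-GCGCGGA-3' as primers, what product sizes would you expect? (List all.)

The forward primer AGCTGGGCA matches the top strand at positions 37–45, 63–71.
The reverse primer's reverse complement is TCCGCGC, matching at positions 119–125.
Each forward site pairs with the reverse site to give a product ending at position 125: sizes 89, 63 bp.

89 bp, 63 bp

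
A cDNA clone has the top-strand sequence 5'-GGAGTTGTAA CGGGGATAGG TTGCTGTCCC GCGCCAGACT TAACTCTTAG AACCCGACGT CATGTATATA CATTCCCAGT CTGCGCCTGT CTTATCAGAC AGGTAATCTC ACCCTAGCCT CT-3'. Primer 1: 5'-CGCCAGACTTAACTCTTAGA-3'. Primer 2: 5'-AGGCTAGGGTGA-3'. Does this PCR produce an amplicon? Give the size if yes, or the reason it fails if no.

Primer 1 (CGCCAGACTTAACTCTTAGA) matches the top strand at positions 32–51; it acts as a forward primer.
Primer 2's reverse complement is TCACCCTAGCCT, matching the top strand at positions 109–120; it acts as a reverse primer.
The 3' ends face each other across positions 32–120, giving an 89 bp product.

Yes — an 89 bp product.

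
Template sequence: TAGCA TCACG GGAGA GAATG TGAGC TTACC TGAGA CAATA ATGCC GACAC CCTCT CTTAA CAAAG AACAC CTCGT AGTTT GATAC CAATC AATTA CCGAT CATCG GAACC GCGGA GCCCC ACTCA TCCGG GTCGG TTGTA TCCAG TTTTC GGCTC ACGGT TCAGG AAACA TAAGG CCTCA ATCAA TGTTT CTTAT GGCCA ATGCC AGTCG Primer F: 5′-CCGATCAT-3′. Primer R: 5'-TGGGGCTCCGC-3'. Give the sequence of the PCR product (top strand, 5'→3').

Forward primer CCGATCAT is found on the top strand at positions 96–103.
Reverse complement of the reverse primer: GCGGAGCCCCA. This occurs on the top strand at positions 111–121.
The product is the template from position 96 through 121 (26 bp).

5'-CCGATCATCGGAACCGCGGAGCCCCA-3'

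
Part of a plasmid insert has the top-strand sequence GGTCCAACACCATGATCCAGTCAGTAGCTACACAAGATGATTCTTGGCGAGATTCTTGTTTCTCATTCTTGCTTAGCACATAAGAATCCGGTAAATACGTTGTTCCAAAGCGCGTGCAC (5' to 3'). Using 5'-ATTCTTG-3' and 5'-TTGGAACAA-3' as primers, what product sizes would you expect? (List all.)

69 bp, 57 bp, 44 bp

The forward primer ATTCTTG matches the top strand at positions 40–46, 52–58, 65–71.
The reverse primer's reverse complement is TTGTTCCAA, matching at positions 100–108.
Each forward site pairs with the reverse site to give a product ending at position 108: sizes 69, 57, 44 bp.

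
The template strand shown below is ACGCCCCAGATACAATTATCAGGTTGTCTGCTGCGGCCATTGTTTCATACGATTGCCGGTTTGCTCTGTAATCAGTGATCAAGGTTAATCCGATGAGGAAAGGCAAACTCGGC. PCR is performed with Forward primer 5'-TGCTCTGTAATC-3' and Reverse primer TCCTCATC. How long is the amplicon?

38 bp

Scanning the template, TGCTCTGTAATC occurs at positions 62–73; this primer anneals to the bottom strand there with its 3' end pointing downstream.
The reverse primer's reverse complement is GATGAGGA, which matches the template at positions 92–99.
Product length = (reverse-primer end) − (forward-primer start) + 1 = 99 − 62 + 1 = 38 bp.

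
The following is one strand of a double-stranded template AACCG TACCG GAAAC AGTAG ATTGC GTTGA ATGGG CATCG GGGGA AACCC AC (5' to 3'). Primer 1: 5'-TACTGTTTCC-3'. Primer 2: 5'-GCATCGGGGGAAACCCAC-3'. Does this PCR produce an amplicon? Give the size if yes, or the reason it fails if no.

Primer 1 (TACTGTTTCC) has reverse complement GGAAACAGTA, which matches the top strand at positions 10–19; primer 1 anneals to the top strand there with its 3' end pointing upstream toward position 10.
Primer 2 (GCATCGGGGGAAACCCAC) matches the top strand directly at positions 35–52; it anneals to the bottom strand with its 3' end pointing downstream toward position 52.
The 3' ends diverge (primer 1 extends toward position 1, primer 2 toward position 52), so the primers never converge on a shared product.

No product — the primers' 3' ends point away from each other.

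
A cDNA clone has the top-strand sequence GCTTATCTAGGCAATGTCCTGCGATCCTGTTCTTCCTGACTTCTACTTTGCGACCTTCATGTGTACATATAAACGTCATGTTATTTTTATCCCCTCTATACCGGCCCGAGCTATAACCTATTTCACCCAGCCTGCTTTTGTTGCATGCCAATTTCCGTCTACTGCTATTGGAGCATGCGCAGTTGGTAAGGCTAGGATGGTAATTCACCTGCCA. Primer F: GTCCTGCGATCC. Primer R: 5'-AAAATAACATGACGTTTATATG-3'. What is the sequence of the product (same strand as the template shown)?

The forward primer matches the template at positions 16–27.
Taking the reverse complement of AAAATAACATGACGTTTATATG gives CATATAAACGTCATGTTATTTT, found at positions 66–87 on the template; the primer anneals here to the top strand with its 3' end pointing upstream.
The product is the template from position 16 through 87 (72 bp).

5'-GTCCTGCGATCCTGTTCTTCCTGACTTCTACTTTGCGACCTTCATGTGTACATATAAACGTCATGTTATTTT-3'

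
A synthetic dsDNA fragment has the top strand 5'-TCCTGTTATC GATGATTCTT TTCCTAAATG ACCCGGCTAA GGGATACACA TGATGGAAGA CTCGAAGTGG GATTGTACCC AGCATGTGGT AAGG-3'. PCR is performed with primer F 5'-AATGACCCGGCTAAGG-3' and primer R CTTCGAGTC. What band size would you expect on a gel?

41 bp

The forward primer matches the template at positions 27–42.
Taking the reverse complement of CTTCGAGTC gives GACTCGAAG, found at positions 59–67 on the template; the primer anneals here to the top strand with its 3' end pointing upstream.
Amplicon spans positions 27–67: 41 bp.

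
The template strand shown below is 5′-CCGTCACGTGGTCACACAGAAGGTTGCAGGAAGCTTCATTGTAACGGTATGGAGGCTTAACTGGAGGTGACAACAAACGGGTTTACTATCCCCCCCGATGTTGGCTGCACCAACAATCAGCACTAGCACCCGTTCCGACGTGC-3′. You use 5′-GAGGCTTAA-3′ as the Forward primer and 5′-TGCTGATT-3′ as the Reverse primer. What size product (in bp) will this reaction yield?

71 bp

Forward primer GAGGCTTAA is found on the top strand at positions 52–60.
The reverse primer's reverse complement is AATCAGCA, which matches the template at positions 115–122.
Product length = (reverse-primer end) − (forward-primer start) + 1 = 122 − 52 + 1 = 71 bp.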